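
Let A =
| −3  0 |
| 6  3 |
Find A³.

tr A = 0 and det A = −9, so the characteristic polynomial is λ² − (0)λ + (−9) with roots 3 and −3.
Eigenvectors give P = [[0, 1], [1, −1]] with P⁻¹ = [[1, 1], [1, 0]], and A = P·diag(3, −3)·P⁻¹.
Then A³ = P·diag(27, −27)·P⁻¹ = [[0, −27], [27, 27]] · [[1, 1], [1, 0]] = [[−27, 0], [54, 27]].

[[−27, 0], [54, 27]]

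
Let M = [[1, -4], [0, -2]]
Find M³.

[[1, -12], [0, -8]]

M² = [[1, 4], [0, 4]]
M³ = [[1, -12], [0, -8]]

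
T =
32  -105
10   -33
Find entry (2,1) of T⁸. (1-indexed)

tr T = -1 and det T = -6, so the characteristic polynomial is λ² − (-1)λ + (-6) with roots -3 and 2.
Eigenvectors give P = [[3, 7], [1, 2]] with P⁻¹ = [[-2, 7], [1, -3]], and T = P·diag(-3, 2)·P⁻¹.
Then T⁸ = P·diag(6561, 256)·P⁻¹ = [[19683, 1792], [6561, 512]] · [[-2, 7], [1, -3]] = [[-37574, 132405], [-12610, 44391]].

-12610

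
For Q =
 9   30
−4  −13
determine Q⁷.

[[10929, 32790], [−4372, −13117]]

tr Q = −4 and det Q = 3, so the characteristic polynomial is λ² − (−4)λ + (3) with roots −3 and −1.
Eigenvectors give P = [[−5, −3], [2, 1]] with P⁻¹ = [[1, 3], [−2, −5]], and Q = P·diag(−3, −1)·P⁻¹.
Then Q⁷ = P·diag(−2187, −1)·P⁻¹ = [[10935, 3], [−4374, −1]] · [[1, 3], [−2, −5]] = [[10929, 32790], [−4372, −13117]].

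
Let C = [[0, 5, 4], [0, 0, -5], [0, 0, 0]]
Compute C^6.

C is strictly triangular, hence nilpotent: C^3 = 0, so C^6 = 0.

[[0, 0, 0], [0, 0, 0], [0, 0, 0]]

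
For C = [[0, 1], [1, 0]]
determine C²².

C² = I (check: tr C = 0 and det C = -1), so C²² = I since 22 is even.

[[1, 0], [0, 1]]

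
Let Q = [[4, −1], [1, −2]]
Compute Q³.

[[58, −11], [11, −8]]

Q² = [[15, −2], [2, 3]]
Q³ = [[58, −11], [11, −8]]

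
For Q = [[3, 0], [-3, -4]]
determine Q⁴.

Q² = [[9, 0], [3, 16]]
Q³ = [[27, 0], [-39, -64]]
Q⁴ = [[81, 0], [75, 256]]

[[81, 0], [75, 256]]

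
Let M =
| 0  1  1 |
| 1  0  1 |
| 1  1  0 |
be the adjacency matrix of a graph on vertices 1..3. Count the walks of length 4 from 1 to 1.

6

The number of length-4 walks from vertex 1 to vertex 1 is entry (1,1) of M⁴, where M is the adjacency matrix.
M² = [[2, 1, 1], [1, 2, 1], [1, 1, 2]]
M³ = [[2, 3, 3], [3, 2, 3], [3, 3, 2]]
M⁴ = [[6, 5, 5], [5, 6, 5], [5, 5, 6]]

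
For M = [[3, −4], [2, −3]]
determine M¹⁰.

M² = I (check: tr M = 0 and det M = −1), so M¹⁰ = I since 10 is even.

[[1, 0], [0, 1]]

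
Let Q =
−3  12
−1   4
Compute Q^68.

Q² = Q (a projection; rank 1, trace 1), so Q^68 = Q.

[[−3, 12], [−1, 4]]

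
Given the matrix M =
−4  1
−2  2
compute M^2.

[[14, −2], [4, 2]]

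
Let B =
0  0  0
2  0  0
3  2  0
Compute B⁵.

B is strictly triangular, hence nilpotent: B³ = 0, so B⁵ = 0.

[[0, 0, 0], [0, 0, 0], [0, 0, 0]]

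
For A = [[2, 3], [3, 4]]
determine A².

[[13, 18], [18, 25]]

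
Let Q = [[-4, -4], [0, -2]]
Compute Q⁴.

[[256, 480], [0, 16]]

Q² = [[16, 24], [0, 4]]
Q³ = [[-64, -112], [0, -8]]
Q⁴ = [[256, 480], [0, 16]]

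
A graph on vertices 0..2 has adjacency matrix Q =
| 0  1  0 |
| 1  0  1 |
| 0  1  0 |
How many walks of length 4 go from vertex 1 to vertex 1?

4

The number of length-4 walks from vertex 1 to vertex 1 is entry (1,1) of Q⁴, where Q is the adjacency matrix.
Q² = [[1, 0, 1], [0, 2, 0], [1, 0, 1]]
Q³ = [[0, 2, 0], [2, 0, 2], [0, 2, 0]]
Q⁴ = [[2, 0, 2], [0, 4, 0], [2, 0, 2]]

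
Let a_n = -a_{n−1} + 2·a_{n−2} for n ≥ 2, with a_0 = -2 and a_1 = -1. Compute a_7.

41

With companion matrix B = [[-1, 2], [1, 0]], [a_n, a_{n−1}]ᵀ = B·[a_{n−1}, a_{n−2}]ᵀ, so [a_7, a_6]ᵀ = B⁶·[a_1, a_0]ᵀ.
B⁶ = [[43, -42], [-21, 22]], giving [a_7, a_6]ᵀ = [[41], [-23]].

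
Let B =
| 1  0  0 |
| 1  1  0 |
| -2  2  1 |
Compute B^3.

B = I + N where N = [[0, 0, 0], [1, 0, 0], [-2, 2, 0]] is strictly lower-triangular, so N^3 = 0.
(I + N)^3 = I + 3·N + 3·N^2 = [[1, 0, 0], [3, 1, 0], [0, 6, 1]].

[[1, 0, 0], [3, 1, 0], [0, 6, 1]]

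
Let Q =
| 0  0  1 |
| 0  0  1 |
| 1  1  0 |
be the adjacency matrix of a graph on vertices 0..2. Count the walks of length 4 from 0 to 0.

2

The number of length-4 walks from vertex 0 to vertex 0 is entry (0,0) of Q^4, where Q is the adjacency matrix.
Q^2 = [[1, 1, 0], [1, 1, 0], [0, 0, 2]]
Q^3 = [[0, 0, 2], [0, 0, 2], [2, 2, 0]]
Q^4 = [[2, 2, 0], [2, 2, 0], [0, 0, 4]]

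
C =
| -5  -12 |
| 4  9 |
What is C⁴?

[[-239, -480], [160, 321]]

tr C = 4 and det C = 3, so the characteristic polynomial is λ² − (4)λ + (3) with roots 1 and 3.
Eigenvectors give P = [[-2, -3], [1, 2]] with P⁻¹ = [[-2, -3], [1, 2]], and C = P·diag(1, 3)·P⁻¹.
Then C⁴ = P·diag(1, 81)·P⁻¹ = [[-2, -243], [1, 162]] · [[-2, -3], [1, 2]] = [[-239, -480], [160, 321]].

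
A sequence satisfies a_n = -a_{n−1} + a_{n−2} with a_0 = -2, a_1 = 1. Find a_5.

With companion matrix B = [[-1, 1], [1, 0]], [a_n, a_{n−1}]ᵀ = B·[a_{n−1}, a_{n−2}]ᵀ, so [a_5, a_4]ᵀ = B^4·[a_1, a_0]ᵀ.
B^4 = [[5, -3], [-3, 2]], giving [a_5, a_4]ᵀ = [[11], [-7]].

11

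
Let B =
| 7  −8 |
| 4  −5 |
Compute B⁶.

[[1457, −1456], [728, −727]]

tr B = 2 and det B = −3, so the characteristic polynomial is λ² − (2)λ + (−3) with roots 3 and −1.
Eigenvectors give P = [[2, 1], [1, 1]] with P⁻¹ = [[1, −1], [−1, 2]], and B = P·diag(3, −1)·P⁻¹.
Then B⁶ = P·diag(729, 1)·P⁻¹ = [[1458, 1], [729, 1]] · [[1, −1], [−1, 2]] = [[1457, −1456], [728, −727]].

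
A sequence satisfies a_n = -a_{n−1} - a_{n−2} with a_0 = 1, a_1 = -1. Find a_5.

With companion matrix M = [[-1, -1], [1, 0]], [a_n, a_{n−1}]ᵀ = M·[a_{n−1}, a_{n−2}]ᵀ, so [a_5, a_4]ᵀ = M⁴·[a_1, a_0]ᵀ.
M⁴ = [[-1, -1], [1, 0]], giving [a_5, a_4]ᵀ = [[0], [-1]].

0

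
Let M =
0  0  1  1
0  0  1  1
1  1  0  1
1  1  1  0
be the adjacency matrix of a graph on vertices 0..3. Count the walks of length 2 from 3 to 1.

The number of length-2 walks from vertex 3 to vertex 1 is entry (3,1) of M², where M is the adjacency matrix.
M² = [[2, 2, 1, 1], [2, 2, 1, 1], [1, 1, 3, 2], [1, 1, 2, 3]]

1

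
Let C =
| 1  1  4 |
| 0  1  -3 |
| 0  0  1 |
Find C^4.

[[1, 4, -2], [0, 1, -12], [0, 0, 1]]

C = I + N where N = [[0, 1, 4], [0, 0, -3], [0, 0, 0]] is strictly upper-triangular, so N^3 = 0.
(I + N)^4 = I + 4·N + 6·N^2 = [[1, 4, -2], [0, 1, -12], [0, 0, 1]].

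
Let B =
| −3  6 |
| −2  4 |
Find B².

[[−3, 6], [−2, 4]]

B² = B (a projection; rank 1, trace 1), so B² = B.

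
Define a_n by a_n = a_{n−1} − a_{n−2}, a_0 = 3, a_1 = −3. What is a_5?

With companion matrix C = [[1, −1], [1, 0]], [a_n, a_{n−1}]ᵀ = C·[a_{n−1}, a_{n−2}]ᵀ, so [a_5, a_4]ᵀ = C^4·[a_1, a_0]ᵀ.
C^4 = [[−1, 1], [−1, 0]], giving [a_5, a_4]ᵀ = [[6], [3]].

6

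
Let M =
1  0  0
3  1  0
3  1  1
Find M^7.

[[1, 0, 0], [21, 1, 0], [84, 7, 1]]

M = I + N where N = [[0, 0, 0], [3, 0, 0], [3, 1, 0]] is strictly lower-triangular, so N^3 = 0.
(I + N)^7 = I + 7·N + 21·N^2 = [[1, 0, 0], [21, 1, 0], [84, 7, 1]].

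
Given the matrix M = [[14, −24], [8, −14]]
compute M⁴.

tr M = 0 and det M = −4, so the characteristic polynomial is λ² − (0)λ + (−4) with roots −2 and 2.
Eigenvectors give P = [[3, 2], [2, 1]] with P⁻¹ = [[−1, 2], [2, −3]], and M = P·diag(−2, 2)·P⁻¹.
Then M⁴ = P·diag(16, 16)·P⁻¹ = [[48, 32], [32, 16]] · [[−1, 2], [2, −3]] = [[16, 0], [0, 16]].

[[16, 0], [0, 16]]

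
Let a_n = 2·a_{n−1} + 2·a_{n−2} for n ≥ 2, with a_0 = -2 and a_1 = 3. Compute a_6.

With companion matrix T = [[2, 2], [1, 0]], [a_n, a_{n−1}]ᵀ = T·[a_{n−1}, a_{n−2}]ᵀ, so [a_6, a_5]ᵀ = T^5·[a_1, a_0]ᵀ.
T^5 = [[120, 88], [44, 32]], giving [a_6, a_5]ᵀ = [[184], [68]].

184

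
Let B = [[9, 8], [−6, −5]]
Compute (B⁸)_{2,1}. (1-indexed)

tr B = 4 and det B = 3, so the characteristic polynomial is λ² − (4)λ + (3) with roots 1 and 3.
Eigenvectors give P = [[−1, 4], [1, −3]] with P⁻¹ = [[3, 4], [1, 1]], and B = P·diag(1, 3)·P⁻¹.
Then B⁸ = P·diag(1, 6561)·P⁻¹ = [[−1, 26244], [1, −19683]] · [[3, 4], [1, 1]] = [[26241, 26240], [−19680, −19679]].

−19680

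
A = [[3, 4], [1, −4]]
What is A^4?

[[173, −132], [−33, 404]]

A^2 = [[13, −4], [−1, 20]]
A^3 = [[35, 68], [17, −84]]
A^4 = [[173, −132], [−33, 404]]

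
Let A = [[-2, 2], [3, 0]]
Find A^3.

A^2 = [[10, -4], [-6, 6]]
A^3 = [[-32, 20], [30, -12]]

[[-32, 20], [30, -12]]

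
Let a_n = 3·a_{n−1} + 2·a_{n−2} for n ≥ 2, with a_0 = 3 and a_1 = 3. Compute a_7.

8259

With companion matrix B = [[3, 2], [1, 0]], [a_n, a_{n−1}]ᵀ = B·[a_{n−1}, a_{n−2}]ᵀ, so [a_7, a_6]ᵀ = B^6·[a_1, a_0]ᵀ.
B^6 = [[1763, 990], [495, 278]], giving [a_7, a_6]ᵀ = [[8259], [2319]].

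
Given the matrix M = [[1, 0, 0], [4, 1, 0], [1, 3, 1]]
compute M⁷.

[[1, 0, 0], [28, 1, 0], [259, 21, 1]]

M = I + N where N = [[0, 0, 0], [4, 0, 0], [1, 3, 0]] is strictly lower-triangular, so N³ = 0.
(I + N)⁷ = I + 7·N + 21·N² = [[1, 0, 0], [28, 1, 0], [259, 21, 1]].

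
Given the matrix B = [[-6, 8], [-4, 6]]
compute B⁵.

[[-96, 128], [-64, 96]]

tr B = 0 and det B = -4, so the characteristic polynomial is λ² − (0)λ + (-4) with roots -2 and 2.
Eigenvectors give P = [[2, -1], [1, -1]] with P⁻¹ = [[1, -1], [1, -2]], and B = P·diag(-2, 2)·P⁻¹.
Then B⁵ = P·diag(-32, 32)·P⁻¹ = [[-64, -32], [-32, -32]] · [[1, -1], [1, -2]] = [[-96, 128], [-64, 96]].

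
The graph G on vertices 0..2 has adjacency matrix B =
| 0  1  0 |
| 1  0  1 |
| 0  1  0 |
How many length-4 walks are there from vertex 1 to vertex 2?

0

The number of length-4 walks from vertex 1 to vertex 2 is entry (1,2) of B^4, where B is the adjacency matrix.
B^2 = [[1, 0, 1], [0, 2, 0], [1, 0, 1]]
B^3 = [[0, 2, 0], [2, 0, 2], [0, 2, 0]]
B^4 = [[2, 0, 2], [0, 4, 0], [2, 0, 2]]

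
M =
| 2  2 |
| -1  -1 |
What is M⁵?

M² = M (a projection; rank 1, trace 1), so M⁵ = M.

[[2, 2], [-1, -1]]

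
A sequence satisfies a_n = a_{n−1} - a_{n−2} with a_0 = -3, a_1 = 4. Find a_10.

-4

With companion matrix Q = [[1, -1], [1, 0]], [a_n, a_{n−1}]ᵀ = Q·[a_{n−1}, a_{n−2}]ᵀ, so [a_10, a_9]ᵀ = Q⁹·[a_1, a_0]ᵀ.
Q⁹ = [[-1, 0], [0, -1]], giving [a_10, a_9]ᵀ = [[-4], [3]].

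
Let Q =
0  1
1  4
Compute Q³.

[[4, 17], [17, 72]]

Q² = [[1, 4], [4, 17]]
Q³ = [[4, 17], [17, 72]]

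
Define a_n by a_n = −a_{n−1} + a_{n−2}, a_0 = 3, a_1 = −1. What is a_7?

With companion matrix Q = [[−1, 1], [1, 0]], [a_n, a_{n−1}]ᵀ = Q·[a_{n−1}, a_{n−2}]ᵀ, so [a_7, a_6]ᵀ = Q⁶·[a_1, a_0]ᵀ.
Q⁶ = [[13, −8], [−8, 5]], giving [a_7, a_6]ᵀ = [[−37], [23]].

−37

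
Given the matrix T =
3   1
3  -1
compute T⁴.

T² = [[12, 2], [6, 4]]
T³ = [[42, 10], [30, 2]]
T⁴ = [[156, 32], [96, 28]]

[[156, 32], [96, 28]]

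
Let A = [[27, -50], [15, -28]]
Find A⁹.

tr A = -1 and det A = -6, so the characteristic polynomial is λ² − (-1)λ + (-6) with roots -3 and 2.
Eigenvectors give P = [[-5, 2], [-3, 1]] with P⁻¹ = [[1, -2], [3, -5]], and A = P·diag(-3, 2)·P⁻¹.
Then A⁹ = P·diag(-19683, 512)·P⁻¹ = [[98415, 1024], [59049, 512]] · [[1, -2], [3, -5]] = [[101487, -201950], [60585, -120658]].

[[101487, -201950], [60585, -120658]]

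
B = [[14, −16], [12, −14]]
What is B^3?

tr B = 0 and det B = −4, so the characteristic polynomial is λ² − (0)λ + (−4) with roots 2 and −2.
Eigenvectors give P = [[4, 1], [3, 1]] with P⁻¹ = [[1, −1], [−3, 4]], and B = P·diag(2, −2)·P⁻¹.
Then B^3 = P·diag(8, −8)·P⁻¹ = [[32, −8], [24, −8]] · [[1, −1], [−3, 4]] = [[56, −64], [48, −56]].

[[56, −64], [48, −56]]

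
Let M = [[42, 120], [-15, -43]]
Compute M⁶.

tr M = -1 and det M = -6, so the characteristic polynomial is λ² − (-1)λ + (-6) with roots -3 and 2.
Eigenvectors give P = [[-8, 3], [3, -1]] with P⁻¹ = [[1, 3], [3, 8]], and M = P·diag(-3, 2)·P⁻¹.
Then M⁶ = P·diag(729, 64)·P⁻¹ = [[-5832, 192], [2187, -64]] · [[1, 3], [3, 8]] = [[-5256, -15960], [1995, 6049]].

[[-5256, -15960], [1995, 6049]]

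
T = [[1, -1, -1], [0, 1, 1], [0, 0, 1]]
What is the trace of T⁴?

T = I + N where N = [[0, -1, -1], [0, 0, 1], [0, 0, 0]] is strictly upper-triangular, so N³ = 0.
(I + N)⁴ = I + 4·N + 6·N² = [[1, -4, -10], [0, 1, 4], [0, 0, 1]].

3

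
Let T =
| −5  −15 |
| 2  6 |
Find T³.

[[−5, −15], [2, 6]]

T² = T (a projection; rank 1, trace 1), so T³ = T.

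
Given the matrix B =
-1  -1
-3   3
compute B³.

[[2, -10], [-30, 42]]

B² = [[4, -2], [-6, 12]]
B³ = [[2, -10], [-30, 42]]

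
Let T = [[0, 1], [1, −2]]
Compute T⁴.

T² = [[1, −2], [−2, 5]]
T³ = [[−2, 5], [5, −12]]
T⁴ = [[5, −12], [−12, 29]]

[[5, −12], [−12, 29]]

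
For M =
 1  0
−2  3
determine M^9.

[[1, 0], [−19682, 19683]]

tr M = 4 and det M = 3, so the characteristic polynomial is λ² − (4)λ + (3) with roots 3 and 1.
Eigenvectors give P = [[0, 1], [−1, 1]] with P⁻¹ = [[1, −1], [1, 0]], and M = P·diag(3, 1)·P⁻¹.
Then M^9 = P·diag(19683, 1)·P⁻¹ = [[0, 1], [−19683, 1]] · [[1, −1], [1, 0]] = [[1, 0], [−19682, 19683]].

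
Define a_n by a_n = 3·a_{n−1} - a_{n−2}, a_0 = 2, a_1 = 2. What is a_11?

With companion matrix B = [[3, -1], [1, 0]], [a_n, a_{n−1}]ᵀ = B·[a_{n−1}, a_{n−2}]ᵀ, so [a_11, a_10]ᵀ = B¹⁰·[a_1, a_0]ᵀ.
B¹⁰ = [[17711, -6765], [6765, -2584]], giving [a_11, a_10]ᵀ = [[21892], [8362]].

21892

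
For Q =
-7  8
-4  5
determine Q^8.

tr Q = -2 and det Q = -3, so the characteristic polynomial is λ² − (-2)λ + (-3) with roots -3 and 1.
Eigenvectors give P = [[-2, -1], [-1, -1]] with P⁻¹ = [[-1, 1], [1, -2]], and Q = P·diag(-3, 1)·P⁻¹.
Then Q^8 = P·diag(6561, 1)·P⁻¹ = [[-13122, -1], [-6561, -1]] · [[-1, 1], [1, -2]] = [[13121, -13120], [6560, -6559]].

[[13121, -13120], [6560, -6559]]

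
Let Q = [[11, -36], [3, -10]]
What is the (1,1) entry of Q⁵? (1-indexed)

tr Q = 1 and det Q = -2, so the characteristic polynomial is λ² − (1)λ + (-2) with roots -1 and 2.
Eigenvectors give P = [[-3, -4], [-1, -1]] with P⁻¹ = [[1, -4], [-1, 3]], and Q = P·diag(-1, 2)·P⁻¹.
Then Q⁵ = P·diag(-1, 32)·P⁻¹ = [[3, -128], [1, -32]] · [[1, -4], [-1, 3]] = [[131, -396], [33, -100]].

131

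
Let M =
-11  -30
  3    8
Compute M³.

tr M = -3 and det M = 2, so the characteristic polynomial is λ² − (-3)λ + (2) with roots -1 and -2.
Eigenvectors give P = [[3, 10], [-1, -3]] with P⁻¹ = [[-3, -10], [1, 3]], and M = P·diag(-1, -2)·P⁻¹.
Then M³ = P·diag(-1, -8)·P⁻¹ = [[-3, -80], [1, 24]] · [[-3, -10], [1, 3]] = [[-71, -210], [21, 62]].

[[-71, -210], [21, 62]]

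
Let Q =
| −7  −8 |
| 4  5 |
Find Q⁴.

[[161, 160], [−80, −79]]

tr Q = −2 and det Q = −3, so the characteristic polynomial is λ² − (−2)λ + (−3) with roots −3 and 1.
Eigenvectors give P = [[2, −1], [−1, 1]] with P⁻¹ = [[1, 1], [1, 2]], and Q = P·diag(−3, 1)·P⁻¹.
Then Q⁴ = P·diag(81, 1)·P⁻¹ = [[162, −1], [−81, 1]] · [[1, 1], [1, 2]] = [[161, 160], [−80, −79]].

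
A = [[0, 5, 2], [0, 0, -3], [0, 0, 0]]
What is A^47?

[[0, 0, 0], [0, 0, 0], [0, 0, 0]]

A is strictly triangular, hence nilpotent: A^3 = 0, so A^47 = 0.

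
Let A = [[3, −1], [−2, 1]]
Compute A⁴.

[[153, −56], [−112, 41]]

A² = [[11, −4], [−8, 3]]
A³ = [[41, −15], [−30, 11]]
A⁴ = [[153, −56], [−112, 41]]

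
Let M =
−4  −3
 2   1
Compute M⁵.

tr M = −3 and det M = 2, so the characteristic polynomial is λ² − (−3)λ + (2) with roots −2 and −1.
Eigenvectors give P = [[3, −1], [−2, 1]] with P⁻¹ = [[1, 1], [2, 3]], and M = P·diag(−2, −1)·P⁻¹.
Then M⁵ = P·diag(−32, −1)·P⁻¹ = [[−96, 1], [64, −1]] · [[1, 1], [2, 3]] = [[−94, −93], [62, 61]].

[[−94, −93], [62, 61]]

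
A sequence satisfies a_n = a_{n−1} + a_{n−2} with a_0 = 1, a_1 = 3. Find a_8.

76

With companion matrix M = [[1, 1], [1, 0]], [a_n, a_{n−1}]ᵀ = M·[a_{n−1}, a_{n−2}]ᵀ, so [a_8, a_7]ᵀ = M⁷·[a_1, a_0]ᵀ.
M⁷ = [[21, 13], [13, 8]], giving [a_8, a_7]ᵀ = [[76], [47]].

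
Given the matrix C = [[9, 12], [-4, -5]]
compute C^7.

[[8745, 13116], [-4372, -6557]]

tr C = 4 and det C = 3, so the characteristic polynomial is λ² − (4)λ + (3) with roots 3 and 1.
Eigenvectors give P = [[-2, -3], [1, 2]] with P⁻¹ = [[-2, -3], [1, 2]], and C = P·diag(3, 1)·P⁻¹.
Then C^7 = P·diag(2187, 1)·P⁻¹ = [[-4374, -3], [2187, 2]] · [[-2, -3], [1, 2]] = [[8745, 13116], [-4372, -6557]].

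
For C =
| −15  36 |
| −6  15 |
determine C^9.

[[−98415, 236196], [−39366, 98415]]

tr C = 0 and det C = −9, so the characteristic polynomial is λ² − (0)λ + (−9) with roots −3 and 3.
Eigenvectors give P = [[3, 2], [1, 1]] with P⁻¹ = [[1, −2], [−1, 3]], and C = P·diag(−3, 3)·P⁻¹.
Then C^9 = P·diag(−19683, 19683)·P⁻¹ = [[−59049, 39366], [−19683, 19683]] · [[1, −2], [−1, 3]] = [[−98415, 236196], [−39366, 98415]].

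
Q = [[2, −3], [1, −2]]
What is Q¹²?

Q² = I (check: tr Q = 0 and det Q = −1), so Q¹² = I since 12 is even.

[[1, 0], [0, 1]]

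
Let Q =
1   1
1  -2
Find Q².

[[2, -1], [-1, 5]]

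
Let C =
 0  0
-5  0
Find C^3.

[[0, 0], [0, 0]]

C is strictly triangular, hence nilpotent: C^2 = 0, so C^3 = 0.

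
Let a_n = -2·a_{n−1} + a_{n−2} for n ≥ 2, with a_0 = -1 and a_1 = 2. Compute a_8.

With companion matrix B = [[-2, 1], [1, 0]], [a_n, a_{n−1}]ᵀ = B·[a_{n−1}, a_{n−2}]ᵀ, so [a_8, a_7]ᵀ = B^7·[a_1, a_0]ᵀ.
B^7 = [[-408, 169], [169, -70]], giving [a_8, a_7]ᵀ = [[-985], [408]].

-985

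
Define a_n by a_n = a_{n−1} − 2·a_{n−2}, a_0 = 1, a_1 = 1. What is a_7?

With companion matrix B = [[1, −2], [1, 0]], [a_n, a_{n−1}]ᵀ = B·[a_{n−1}, a_{n−2}]ᵀ, so [a_7, a_6]ᵀ = B⁶·[a_1, a_0]ᵀ.
B⁶ = [[7, −10], [5, 2]], giving [a_7, a_6]ᵀ = [[−3], [7]].

−3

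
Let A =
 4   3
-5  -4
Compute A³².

A² = I (check: tr A = 0 and det A = -1), so A³² = I since 32 is even.

[[1, 0], [0, 1]]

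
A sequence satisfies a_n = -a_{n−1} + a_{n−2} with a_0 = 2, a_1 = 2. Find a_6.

With companion matrix T = [[-1, 1], [1, 0]], [a_n, a_{n−1}]ᵀ = T·[a_{n−1}, a_{n−2}]ᵀ, so [a_6, a_5]ᵀ = T⁵·[a_1, a_0]ᵀ.
T⁵ = [[-8, 5], [5, -3]], giving [a_6, a_5]ᵀ = [[-6], [4]].

-6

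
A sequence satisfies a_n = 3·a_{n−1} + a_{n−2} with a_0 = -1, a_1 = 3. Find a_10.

115541

With companion matrix Q = [[3, 1], [1, 0]], [a_n, a_{n−1}]ᵀ = Q·[a_{n−1}, a_{n−2}]ᵀ, so [a_10, a_9]ᵀ = Q⁹·[a_1, a_0]ᵀ.
Q⁹ = [[42837, 12970], [12970, 3927]], giving [a_10, a_9]ᵀ = [[115541], [34983]].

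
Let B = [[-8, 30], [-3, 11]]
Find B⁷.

[[-1142, 3810], [-381, 1271]]

tr B = 3 and det B = 2, so the characteristic polynomial is λ² − (3)λ + (2) with roots 2 and 1.
Eigenvectors give P = [[3, 10], [1, 3]] with P⁻¹ = [[-3, 10], [1, -3]], and B = P·diag(2, 1)·P⁻¹.
Then B⁷ = P·diag(128, 1)·P⁻¹ = [[384, 10], [128, 3]] · [[-3, 10], [1, -3]] = [[-1142, 3810], [-381, 1271]].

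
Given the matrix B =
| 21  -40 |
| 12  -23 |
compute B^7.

[[10941, -21880], [6564, -13127]]

tr B = -2 and det B = -3, so the characteristic polynomial is λ² − (-2)λ + (-3) with roots 1 and -3.
Eigenvectors give P = [[2, -5], [1, -3]] with P⁻¹ = [[3, -5], [1, -2]], and B = P·diag(1, -3)·P⁻¹.
Then B^7 = P·diag(1, -2187)·P⁻¹ = [[2, 10935], [1, 6561]] · [[3, -5], [1, -2]] = [[10941, -21880], [6564, -13127]].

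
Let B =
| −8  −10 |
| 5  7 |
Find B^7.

tr B = −1 and det B = −6, so the characteristic polynomial is λ² − (−1)λ + (−6) with roots 2 and −3.
Eigenvectors give P = [[−1, 2], [1, −1]] with P⁻¹ = [[1, 2], [1, 1]], and B = P·diag(2, −3)·P⁻¹.
Then B^7 = P·diag(128, −2187)·P⁻¹ = [[−128, −4374], [128, 2187]] · [[1, 2], [1, 1]] = [[−4502, −4630], [2315, 2443]].

[[−4502, −4630], [2315, 2443]]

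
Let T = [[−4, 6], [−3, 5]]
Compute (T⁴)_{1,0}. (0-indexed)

tr T = 1 and det T = −2, so the characteristic polynomial is λ² − (1)λ + (−2) with roots −1 and 2.
Eigenvectors give P = [[−2, −1], [−1, −1]] with P⁻¹ = [[−1, 1], [1, −2]], and T = P·diag(−1, 2)·P⁻¹.
Then T⁴ = P·diag(1, 16)·P⁻¹ = [[−2, −16], [−1, −16]] · [[−1, 1], [1, −2]] = [[−14, 30], [−15, 31]].

−15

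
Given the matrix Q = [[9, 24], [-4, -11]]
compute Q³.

tr Q = -2 and det Q = -3, so the characteristic polynomial is λ² − (-2)λ + (-3) with roots -3 and 1.
Eigenvectors give P = [[-2, 3], [1, -1]] with P⁻¹ = [[1, 3], [1, 2]], and Q = P·diag(-3, 1)·P⁻¹.
Then Q³ = P·diag(-27, 1)·P⁻¹ = [[54, 3], [-27, -1]] · [[1, 3], [1, 2]] = [[57, 168], [-28, -83]].

[[57, 168], [-28, -83]]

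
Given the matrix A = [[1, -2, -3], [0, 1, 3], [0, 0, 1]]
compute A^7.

[[1, -14, -147], [0, 1, 21], [0, 0, 1]]

A = I + N where N = [[0, -2, -3], [0, 0, 3], [0, 0, 0]] is strictly upper-triangular, so N^3 = 0.
(I + N)^7 = I + 7·N + 21·N^2 = [[1, -14, -147], [0, 1, 21], [0, 0, 1]].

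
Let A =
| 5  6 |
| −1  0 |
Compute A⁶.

[[2059, 3990], [−665, −1266]]

tr A = 5 and det A = 6, so the characteristic polynomial is λ² − (5)λ + (6) with roots 2 and 3.
Eigenvectors give P = [[−2, −3], [1, 1]] with P⁻¹ = [[1, 3], [−1, −2]], and A = P·diag(2, 3)·P⁻¹.
Then A⁶ = P·diag(64, 729)·P⁻¹ = [[−128, −2187], [64, 729]] · [[1, 3], [−1, −2]] = [[2059, 3990], [−665, −1266]].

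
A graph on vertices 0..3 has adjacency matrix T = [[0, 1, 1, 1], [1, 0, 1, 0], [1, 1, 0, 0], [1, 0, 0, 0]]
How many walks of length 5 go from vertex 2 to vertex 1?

13

The number of length-5 walks from vertex 2 to vertex 1 is entry (2,1) of T⁵, where T is the adjacency matrix.
T² = [[3, 1, 1, 0], [1, 2, 1, 1], [1, 1, 2, 1], [0, 1, 1, 1]]
T³ = [[2, 4, 4, 3], [4, 2, 3, 1], [4, 3, 2, 1], [3, 1, 1, 0]]
T⁴ = [[11, 6, 6, 2], [6, 7, 6, 4], [6, 6, 7, 4], [2, 4, 4, 3]]
T⁵ = [[14, 17, 17, 11], [17, 12, 13, 6], [17, 13, 12, 6], [11, 6, 6, 2]]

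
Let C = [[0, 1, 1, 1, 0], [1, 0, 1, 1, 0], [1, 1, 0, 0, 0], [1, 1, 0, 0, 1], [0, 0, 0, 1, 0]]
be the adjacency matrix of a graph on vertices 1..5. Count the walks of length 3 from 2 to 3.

5

The number of length-3 walks from vertex 2 to vertex 3 is entry (2,3) of C^3, where C is the adjacency matrix.
C^2 = [[3, 2, 1, 1, 1], [2, 3, 1, 1, 1], [1, 1, 2, 2, 0], [1, 1, 2, 3, 0], [1, 1, 0, 0, 1]]
C^3 = [[4, 5, 5, 6, 1], [5, 4, 5, 6, 1], [5, 5, 2, 2, 2], [6, 6, 2, 2, 3], [1, 1, 2, 3, 0]]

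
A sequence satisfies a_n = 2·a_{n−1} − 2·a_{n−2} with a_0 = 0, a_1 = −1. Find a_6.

8

With companion matrix M = [[2, −2], [1, 0]], [a_n, a_{n−1}]ᵀ = M·[a_{n−1}, a_{n−2}]ᵀ, so [a_6, a_5]ᵀ = M^5·[a_1, a_0]ᵀ.
M^5 = [[−8, 8], [−4, 0]], giving [a_6, a_5]ᵀ = [[8], [4]].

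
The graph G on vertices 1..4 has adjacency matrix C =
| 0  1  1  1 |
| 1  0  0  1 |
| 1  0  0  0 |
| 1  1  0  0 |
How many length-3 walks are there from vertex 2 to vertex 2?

The number of length-3 walks from vertex 2 to vertex 2 is entry (2,2) of C³, where C is the adjacency matrix.
C² = [[3, 1, 0, 1], [1, 2, 1, 1], [0, 1, 1, 1], [1, 1, 1, 2]]
C³ = [[2, 4, 3, 4], [4, 2, 1, 3], [3, 1, 0, 1], [4, 3, 1, 2]]

2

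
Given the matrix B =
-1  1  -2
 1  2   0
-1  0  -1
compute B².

[[4, 1, 4], [1, 5, -2], [2, -1, 3]]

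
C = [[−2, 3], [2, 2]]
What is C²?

[[10, 0], [0, 10]]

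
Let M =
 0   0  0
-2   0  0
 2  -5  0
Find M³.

[[0, 0, 0], [0, 0, 0], [0, 0, 0]]

M is strictly triangular, hence nilpotent: M³ = 0, so M³ = 0.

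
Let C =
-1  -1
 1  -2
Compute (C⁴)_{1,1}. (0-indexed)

0

C² = [[0, 3], [-3, 3]]
C³ = [[3, -6], [6, -3]]
C⁴ = [[-9, 9], [-9, 0]]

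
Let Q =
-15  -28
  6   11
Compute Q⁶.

[[5097, 10192], [-2184, -4367]]

tr Q = -4 and det Q = 3, so the characteristic polynomial is λ² − (-4)λ + (3) with roots -1 and -3.
Eigenvectors give P = [[2, 7], [-1, -3]] with P⁻¹ = [[-3, -7], [1, 2]], and Q = P·diag(-1, -3)·P⁻¹.
Then Q⁶ = P·diag(1, 729)·P⁻¹ = [[2, 5103], [-1, -2187]] · [[-3, -7], [1, 2]] = [[5097, 10192], [-2184, -4367]].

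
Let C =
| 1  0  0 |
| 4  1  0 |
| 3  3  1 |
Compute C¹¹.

[[1, 0, 0], [44, 1, 0], [693, 33, 1]]

C = I + N where N = [[0, 0, 0], [4, 0, 0], [3, 3, 0]] is strictly lower-triangular, so N³ = 0.
(I + N)¹¹ = I + 11·N + 55·N² = [[1, 0, 0], [44, 1, 0], [693, 33, 1]].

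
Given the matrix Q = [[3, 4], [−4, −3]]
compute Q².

[[−7, 0], [0, −7]]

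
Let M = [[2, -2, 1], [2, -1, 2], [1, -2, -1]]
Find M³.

[[-9, 8, -4], [-8, 3, -8], [-4, 8, 3]]

M² = [[1, -4, -3], [4, -7, -2], [-3, 2, -2]]
M³ = [[-9, 8, -4], [-8, 3, -8], [-4, 8, 3]]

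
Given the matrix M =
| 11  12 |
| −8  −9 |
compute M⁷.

tr M = 2 and det M = −3, so the characteristic polynomial is λ² − (2)λ + (−3) with roots 3 and −1.
Eigenvectors give P = [[3, −1], [−2, 1]] with P⁻¹ = [[1, 1], [2, 3]], and M = P·diag(3, −1)·P⁻¹.
Then M⁷ = P·diag(2187, −1)·P⁻¹ = [[6561, 1], [−4374, −1]] · [[1, 1], [2, 3]] = [[6563, 6564], [−4376, −4377]].

[[6563, 6564], [−4376, −4377]]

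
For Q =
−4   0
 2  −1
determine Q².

[[16, 0], [−10, 1]]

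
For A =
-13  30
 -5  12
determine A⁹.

[[-60073, 121170], [-20195, 40902]]

tr A = -1 and det A = -6, so the characteristic polynomial is λ² − (-1)λ + (-6) with roots -3 and 2.
Eigenvectors give P = [[3, -2], [1, -1]] with P⁻¹ = [[1, -2], [1, -3]], and A = P·diag(-3, 2)·P⁻¹.
Then A⁹ = P·diag(-19683, 512)·P⁻¹ = [[-59049, -1024], [-19683, -512]] · [[1, -2], [1, -3]] = [[-60073, 121170], [-20195, 40902]].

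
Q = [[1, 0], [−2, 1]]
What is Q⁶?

[[1, 0], [−12, 1]]

Q = I + N where N = [[0, 0], [−2, 0]] is strictly lower-triangular, so N² = 0.
(I + N)⁶ = I + 6·N = [[1, 0], [−12, 1]].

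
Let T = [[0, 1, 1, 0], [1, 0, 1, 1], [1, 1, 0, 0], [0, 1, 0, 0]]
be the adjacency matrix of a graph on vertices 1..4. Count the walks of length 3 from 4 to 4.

The number of length-3 walks from vertex 4 to vertex 4 is entry (4,4) of T³, where T is the adjacency matrix.
T² = [[2, 1, 1, 1], [1, 3, 1, 0], [1, 1, 2, 1], [1, 0, 1, 1]]
T³ = [[2, 4, 3, 1], [4, 2, 4, 3], [3, 4, 2, 1], [1, 3, 1, 0]]

0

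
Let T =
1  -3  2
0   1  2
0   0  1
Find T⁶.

[[1, -18, -78], [0, 1, 12], [0, 0, 1]]

T = I + N where N = [[0, -3, 2], [0, 0, 2], [0, 0, 0]] is strictly upper-triangular, so N³ = 0.
(I + N)⁶ = I + 6·N + 15·N² = [[1, -18, -78], [0, 1, 12], [0, 0, 1]].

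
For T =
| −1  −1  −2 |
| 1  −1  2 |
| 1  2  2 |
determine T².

[[−2, −2, −4], [0, 4, 0], [3, 1, 6]]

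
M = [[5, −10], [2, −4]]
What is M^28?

[[5, −10], [2, −4]]

M² = M (a projection; rank 1, trace 1), so M^28 = M.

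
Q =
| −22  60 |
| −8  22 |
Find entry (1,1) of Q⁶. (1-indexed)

tr Q = 0 and det Q = −4, so the characteristic polynomial is λ² − (0)λ + (−4) with roots −2 and 2.
Eigenvectors give P = [[3, −5], [1, −2]] with P⁻¹ = [[2, −5], [1, −3]], and Q = P·diag(−2, 2)·P⁻¹.
Then Q⁶ = P·diag(64, 64)·P⁻¹ = [[192, −320], [64, −128]] · [[2, −5], [1, −3]] = [[64, 0], [0, 64]].

64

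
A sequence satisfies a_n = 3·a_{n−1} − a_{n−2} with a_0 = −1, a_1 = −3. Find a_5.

With companion matrix T = [[3, −1], [1, 0]], [a_n, a_{n−1}]ᵀ = T·[a_{n−1}, a_{n−2}]ᵀ, so [a_5, a_4]ᵀ = T^4·[a_1, a_0]ᵀ.
T^4 = [[55, −21], [21, −8]], giving [a_5, a_4]ᵀ = [[−144], [−55]].

−144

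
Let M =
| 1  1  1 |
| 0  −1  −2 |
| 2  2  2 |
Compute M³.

[[5, 3, 1], [−8, −5, −2], [10, 6, 2]]

M² = [[3, 2, 1], [−4, −3, −2], [6, 4, 2]]
M³ = [[5, 3, 1], [−8, −5, −2], [10, 6, 2]]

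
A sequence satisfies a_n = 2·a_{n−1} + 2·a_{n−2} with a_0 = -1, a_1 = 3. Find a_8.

With companion matrix M = [[2, 2], [1, 0]], [a_n, a_{n−1}]ᵀ = M·[a_{n−1}, a_{n−2}]ᵀ, so [a_8, a_7]ᵀ = M⁷·[a_1, a_0]ᵀ.
M⁷ = [[896, 656], [328, 240]], giving [a_8, a_7]ᵀ = [[2032], [744]].

2032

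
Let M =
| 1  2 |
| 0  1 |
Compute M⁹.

M = I + N where N = [[0, 2], [0, 0]] is strictly upper-triangular, so N² = 0.
(I + N)⁹ = I + 9·N = [[1, 18], [0, 1]].

[[1, 18], [0, 1]]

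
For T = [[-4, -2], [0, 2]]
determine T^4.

[[256, 80], [0, 16]]

T^2 = [[16, 4], [0, 4]]
T^3 = [[-64, -24], [0, 8]]
T^4 = [[256, 80], [0, 16]]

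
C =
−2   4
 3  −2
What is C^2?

[[16, −16], [−12, 16]]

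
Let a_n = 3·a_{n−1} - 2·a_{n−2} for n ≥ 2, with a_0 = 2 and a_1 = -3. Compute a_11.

-10233

With companion matrix B = [[3, -2], [1, 0]], [a_n, a_{n−1}]ᵀ = B·[a_{n−1}, a_{n−2}]ᵀ, so [a_11, a_10]ᵀ = B¹⁰·[a_1, a_0]ᵀ.
B¹⁰ = [[2047, -2046], [1023, -1022]], giving [a_11, a_10]ᵀ = [[-10233], [-5113]].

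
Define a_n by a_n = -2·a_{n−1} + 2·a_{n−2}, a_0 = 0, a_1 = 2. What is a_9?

4896

With companion matrix T = [[-2, 2], [1, 0]], [a_n, a_{n−1}]ᵀ = T·[a_{n−1}, a_{n−2}]ᵀ, so [a_9, a_8]ᵀ = T^8·[a_1, a_0]ᵀ.
T^8 = [[2448, -1792], [-896, 656]], giving [a_9, a_8]ᵀ = [[4896], [-1792]].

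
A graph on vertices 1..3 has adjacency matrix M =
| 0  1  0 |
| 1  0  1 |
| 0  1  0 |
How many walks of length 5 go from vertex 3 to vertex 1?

The number of length-5 walks from vertex 3 to vertex 1 is entry (3,1) of M⁵, where M is the adjacency matrix.
M² = [[1, 0, 1], [0, 2, 0], [1, 0, 1]]
M³ = [[0, 2, 0], [2, 0, 2], [0, 2, 0]]
M⁴ = [[2, 0, 2], [0, 4, 0], [2, 0, 2]]
M⁵ = [[0, 4, 0], [4, 0, 4], [0, 4, 0]]

0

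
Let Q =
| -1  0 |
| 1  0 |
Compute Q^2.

[[1, 0], [-1, 0]]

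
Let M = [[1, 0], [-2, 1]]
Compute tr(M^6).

2

M = I + N where N = [[0, 0], [-2, 0]] is strictly lower-triangular, so N^2 = 0.
(I + N)^6 = I + 6·N = [[1, 0], [-12, 1]].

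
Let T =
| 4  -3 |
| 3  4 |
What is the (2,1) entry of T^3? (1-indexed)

T^2 = [[7, -24], [24, 7]]
T^3 = [[-44, -117], [117, -44]]

117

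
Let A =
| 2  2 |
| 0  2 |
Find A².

[[4, 8], [0, 4]]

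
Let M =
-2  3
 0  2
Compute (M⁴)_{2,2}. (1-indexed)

16

M² = [[4, 0], [0, 4]]
M³ = [[-8, 12], [0, 8]]
M⁴ = [[16, 0], [0, 16]]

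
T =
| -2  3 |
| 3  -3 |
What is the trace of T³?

T² = [[13, -15], [-15, 18]]
T³ = [[-71, 84], [84, -99]]

-170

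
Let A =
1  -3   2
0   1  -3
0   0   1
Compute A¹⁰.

A = I + N where N = [[0, -3, 2], [0, 0, -3], [0, 0, 0]] is strictly upper-triangular, so N³ = 0.
(I + N)¹⁰ = I + 10·N + 45·N² = [[1, -30, 425], [0, 1, -30], [0, 0, 1]].

[[1, -30, 425], [0, 1, -30], [0, 0, 1]]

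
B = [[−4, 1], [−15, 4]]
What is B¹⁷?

[[−4, 1], [−15, 4]]

B² = I (check: tr B = 0 and det B = −1), so B¹⁷ = B since 17 is odd.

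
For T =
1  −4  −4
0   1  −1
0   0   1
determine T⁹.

T = I + N where N = [[0, −4, −4], [0, 0, −1], [0, 0, 0]] is strictly upper-triangular, so N³ = 0.
(I + N)⁹ = I + 9·N + 36·N² = [[1, −36, 108], [0, 1, −9], [0, 0, 1]].

[[1, −36, 108], [0, 1, −9], [0, 0, 1]]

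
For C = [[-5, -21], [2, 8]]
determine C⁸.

[[-1529, -5355], [510, 1786]]

tr C = 3 and det C = 2, so the characteristic polynomial is λ² − (3)λ + (2) with roots 2 and 1.
Eigenvectors give P = [[-3, 7], [1, -2]] with P⁻¹ = [[2, 7], [1, 3]], and C = P·diag(2, 1)·P⁻¹.
Then C⁸ = P·diag(256, 1)·P⁻¹ = [[-768, 7], [256, -2]] · [[2, 7], [1, 3]] = [[-1529, -5355], [510, 1786]].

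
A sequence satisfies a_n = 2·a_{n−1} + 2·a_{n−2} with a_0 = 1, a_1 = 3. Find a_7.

With companion matrix Q = [[2, 2], [1, 0]], [a_n, a_{n−1}]ᵀ = Q·[a_{n−1}, a_{n−2}]ᵀ, so [a_7, a_6]ᵀ = Q^6·[a_1, a_0]ᵀ.
Q^6 = [[328, 240], [120, 88]], giving [a_7, a_6]ᵀ = [[1224], [448]].

1224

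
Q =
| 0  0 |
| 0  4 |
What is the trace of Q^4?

256

Q^2 = [[0, 0], [0, 16]]
Q^3 = [[0, 0], [0, 64]]
Q^4 = [[0, 0], [0, 256]]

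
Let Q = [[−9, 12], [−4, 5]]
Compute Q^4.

[[321, −480], [160, −239]]

tr Q = −4 and det Q = 3, so the characteristic polynomial is λ² − (−4)λ + (3) with roots −3 and −1.
Eigenvectors give P = [[2, −3], [1, −2]] with P⁻¹ = [[2, −3], [1, −2]], and Q = P·diag(−3, −1)·P⁻¹.
Then Q^4 = P·diag(81, 1)·P⁻¹ = [[162, −3], [81, −2]] · [[2, −3], [1, −2]] = [[321, −480], [160, −239]].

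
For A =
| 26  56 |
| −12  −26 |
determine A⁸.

[[256, 0], [0, 256]]

tr A = 0 and det A = −4, so the characteristic polynomial is λ² − (0)λ + (−4) with roots −2 and 2.
Eigenvectors give P = [[−2, 7], [1, −3]] with P⁻¹ = [[3, 7], [1, 2]], and A = P·diag(−2, 2)·P⁻¹.
Then A⁸ = P·diag(256, 256)·P⁻¹ = [[−512, 1792], [256, −768]] · [[3, 7], [1, 2]] = [[256, 0], [0, 256]].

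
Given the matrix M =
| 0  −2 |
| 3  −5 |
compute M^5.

[[390, −422], [633, −665]]

tr M = −5 and det M = 6, so the characteristic polynomial is λ² − (−5)λ + (6) with roots −2 and −3.
Eigenvectors give P = [[1, −2], [1, −3]] with P⁻¹ = [[3, −2], [1, −1]], and M = P·diag(−2, −3)·P⁻¹.
Then M^5 = P·diag(−32, −243)·P⁻¹ = [[−32, 486], [−32, 729]] · [[3, −2], [1, −1]] = [[390, −422], [633, −665]].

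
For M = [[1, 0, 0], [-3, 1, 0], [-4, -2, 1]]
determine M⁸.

M = I + N where N = [[0, 0, 0], [-3, 0, 0], [-4, -2, 0]] is strictly lower-triangular, so N³ = 0.
(I + N)⁸ = I + 8·N + 28·N² = [[1, 0, 0], [-24, 1, 0], [136, -16, 1]].

[[1, 0, 0], [-24, 1, 0], [136, -16, 1]]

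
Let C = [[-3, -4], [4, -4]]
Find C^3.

[[133, -84], [84, 112]]

C^2 = [[-7, 28], [-28, 0]]
C^3 = [[133, -84], [84, 112]]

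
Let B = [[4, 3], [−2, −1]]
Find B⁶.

tr B = 3 and det B = 2, so the characteristic polynomial is λ² − (3)λ + (2) with roots 1 and 2.
Eigenvectors give P = [[1, 3], [−1, −2]] with P⁻¹ = [[−2, −3], [1, 1]], and B = P·diag(1, 2)·P⁻¹.
Then B⁶ = P·diag(1, 64)·P⁻¹ = [[1, 192], [−1, −128]] · [[−2, −3], [1, 1]] = [[190, 189], [−126, −125]].

[[190, 189], [−126, −125]]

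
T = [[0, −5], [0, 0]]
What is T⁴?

[[0, 0], [0, 0]]

T is strictly triangular, hence nilpotent: T² = 0, so T⁴ = 0.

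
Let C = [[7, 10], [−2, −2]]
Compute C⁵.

[[1087, 2110], [−422, −812]]

tr C = 5 and det C = 6, so the characteristic polynomial is λ² − (5)λ + (6) with roots 2 and 3.
Eigenvectors give P = [[−2, 5], [1, −2]] with P⁻¹ = [[2, 5], [1, 2]], and C = P·diag(2, 3)·P⁻¹.
Then C⁵ = P·diag(32, 243)·P⁻¹ = [[−64, 1215], [32, −486]] · [[2, 5], [1, 2]] = [[1087, 2110], [−422, −812]].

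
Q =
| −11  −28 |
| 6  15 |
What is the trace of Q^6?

tr Q = 4 and det Q = 3, so the characteristic polynomial is λ² − (4)λ + (3) with roots 3 and 1.
Eigenvectors give P = [[−2, 7], [1, −3]] with P⁻¹ = [[3, 7], [1, 2]], and Q = P·diag(3, 1)·P⁻¹.
Then Q^6 = P·diag(729, 1)·P⁻¹ = [[−1458, 7], [729, −3]] · [[3, 7], [1, 2]] = [[−4367, −10192], [2184, 5097]].

730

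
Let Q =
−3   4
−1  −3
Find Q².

[[5, −24], [6, 5]]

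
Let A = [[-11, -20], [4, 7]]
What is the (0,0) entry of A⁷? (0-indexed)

-10931

tr A = -4 and det A = 3, so the characteristic polynomial is λ² − (-4)λ + (3) with roots -1 and -3.
Eigenvectors give P = [[-2, 5], [1, -2]] with P⁻¹ = [[2, 5], [1, 2]], and A = P·diag(-1, -3)·P⁻¹.
Then A⁷ = P·diag(-1, -2187)·P⁻¹ = [[2, -10935], [-1, 4374]] · [[2, 5], [1, 2]] = [[-10931, -21860], [4372, 8743]].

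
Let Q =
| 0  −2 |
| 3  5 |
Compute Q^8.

tr Q = 5 and det Q = 6, so the characteristic polynomial is λ² − (5)λ + (6) with roots 2 and 3.
Eigenvectors give P = [[1, −2], [−1, 3]] with P⁻¹ = [[3, 2], [1, 1]], and Q = P·diag(2, 3)·P⁻¹.
Then Q^8 = P·diag(256, 6561)·P⁻¹ = [[256, −13122], [−256, 19683]] · [[3, 2], [1, 1]] = [[−12354, −12610], [18915, 19171]].

[[−12354, −12610], [18915, 19171]]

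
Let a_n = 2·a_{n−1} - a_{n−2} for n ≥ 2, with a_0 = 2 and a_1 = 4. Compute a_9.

With companion matrix C = [[2, -1], [1, 0]], [a_n, a_{n−1}]ᵀ = C·[a_{n−1}, a_{n−2}]ᵀ, so [a_9, a_8]ᵀ = C^8·[a_1, a_0]ᵀ.
C^8 = [[9, -8], [8, -7]], giving [a_9, a_8]ᵀ = [[20], [18]].

20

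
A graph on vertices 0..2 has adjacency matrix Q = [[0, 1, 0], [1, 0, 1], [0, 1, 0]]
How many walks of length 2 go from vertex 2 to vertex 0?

1

The number of length-2 walks from vertex 2 to vertex 0 is entry (2,0) of Q^2, where Q is the adjacency matrix.
Q^2 = [[1, 0, 1], [0, 2, 0], [1, 0, 1]]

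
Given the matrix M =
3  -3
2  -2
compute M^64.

M² = M (a projection; rank 1, trace 1), so M^64 = M.

[[3, -3], [2, -2]]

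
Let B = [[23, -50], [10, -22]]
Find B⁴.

[[341, -650], [130, -244]]

tr B = 1 and det B = -6, so the characteristic polynomial is λ² − (1)λ + (-6) with roots 3 and -2.
Eigenvectors give P = [[5, 2], [2, 1]] with P⁻¹ = [[1, -2], [-2, 5]], and B = P·diag(3, -2)·P⁻¹.
Then B⁴ = P·diag(81, 16)·P⁻¹ = [[405, 32], [162, 16]] · [[1, -2], [-2, 5]] = [[341, -650], [130, -244]].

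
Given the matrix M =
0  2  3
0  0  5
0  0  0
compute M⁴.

[[0, 0, 0], [0, 0, 0], [0, 0, 0]]

M is strictly triangular, hence nilpotent: M³ = 0, so M⁴ = 0.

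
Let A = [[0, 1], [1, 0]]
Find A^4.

A² = I (check: tr A = 0 and det A = −1), so A^4 = I since 4 is even.

[[1, 0], [0, 1]]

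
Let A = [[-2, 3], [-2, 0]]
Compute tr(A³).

A² = [[-2, -6], [4, -6]]
A³ = [[16, -6], [4, 12]]

28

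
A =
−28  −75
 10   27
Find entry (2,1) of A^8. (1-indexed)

−12610

tr A = −1 and det A = −6, so the characteristic polynomial is λ² − (−1)λ + (−6) with roots −3 and 2.
Eigenvectors give P = [[−3, −5], [1, 2]] with P⁻¹ = [[−2, −5], [1, 3]], and A = P·diag(−3, 2)·P⁻¹.
Then A^8 = P·diag(6561, 256)·P⁻¹ = [[−19683, −1280], [6561, 512]] · [[−2, −5], [1, 3]] = [[38086, 94575], [−12610, −31269]].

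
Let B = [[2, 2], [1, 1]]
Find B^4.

B^2 = [[6, 6], [3, 3]]
B^3 = [[18, 18], [9, 9]]
B^4 = [[54, 54], [27, 27]]

[[54, 54], [27, 27]]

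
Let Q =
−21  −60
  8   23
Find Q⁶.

tr Q = 2 and det Q = −3, so the characteristic polynomial is λ² − (2)λ + (−3) with roots 3 and −1.
Eigenvectors give P = [[−5, −3], [2, 1]] with P⁻¹ = [[1, 3], [−2, −5]], and Q = P·diag(3, −1)·P⁻¹.
Then Q⁶ = P·diag(729, 1)·P⁻¹ = [[−3645, −3], [1458, 1]] · [[1, 3], [−2, −5]] = [[−3639, −10920], [1456, 4369]].

[[−3639, −10920], [1456, 4369]]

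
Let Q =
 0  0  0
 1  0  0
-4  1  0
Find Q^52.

Q is strictly triangular, hence nilpotent: Q^3 = 0, so Q^52 = 0.

[[0, 0, 0], [0, 0, 0], [0, 0, 0]]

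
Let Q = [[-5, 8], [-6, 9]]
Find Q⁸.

tr Q = 4 and det Q = 3, so the characteristic polynomial is λ² − (4)λ + (3) with roots 3 and 1.
Eigenvectors give P = [[1, 4], [1, 3]] with P⁻¹ = [[-3, 4], [1, -1]], and Q = P·diag(3, 1)·P⁻¹.
Then Q⁸ = P·diag(6561, 1)·P⁻¹ = [[6561, 4], [6561, 3]] · [[-3, 4], [1, -1]] = [[-19679, 26240], [-19680, 26241]].

[[-19679, 26240], [-19680, 26241]]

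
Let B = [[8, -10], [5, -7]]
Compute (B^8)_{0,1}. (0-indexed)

tr B = 1 and det B = -6, so the characteristic polynomial is λ² − (1)λ + (-6) with roots 3 and -2.
Eigenvectors give P = [[2, 1], [1, 1]] with P⁻¹ = [[1, -1], [-1, 2]], and B = P·diag(3, -2)·P⁻¹.
Then B^8 = P·diag(6561, 256)·P⁻¹ = [[13122, 256], [6561, 256]] · [[1, -1], [-1, 2]] = [[12866, -12610], [6305, -6049]].

-12610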